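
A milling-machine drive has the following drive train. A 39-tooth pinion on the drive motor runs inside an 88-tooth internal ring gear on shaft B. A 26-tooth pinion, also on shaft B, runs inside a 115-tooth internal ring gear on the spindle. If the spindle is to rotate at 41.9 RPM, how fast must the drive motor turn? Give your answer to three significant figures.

418 RPM

Overall ratio R = 2.2564 × 4.4231 = 9.9803.
Required input speed = output speed × R = 41.9 × 9.9803 = 418.17 RPM.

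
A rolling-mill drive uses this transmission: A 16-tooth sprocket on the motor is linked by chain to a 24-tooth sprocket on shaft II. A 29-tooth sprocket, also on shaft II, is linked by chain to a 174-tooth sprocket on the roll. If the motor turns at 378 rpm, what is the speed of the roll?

42 rpm

chain 24/16 = 1.5 → 378/1.5 = 252 rpm
chain 174/29 = 6 → 252/6 = 42 rpm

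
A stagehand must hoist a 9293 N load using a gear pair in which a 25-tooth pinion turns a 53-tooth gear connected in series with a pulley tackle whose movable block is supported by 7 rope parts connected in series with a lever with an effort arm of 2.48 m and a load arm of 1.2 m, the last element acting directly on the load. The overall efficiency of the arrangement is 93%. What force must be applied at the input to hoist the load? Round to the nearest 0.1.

Gear pair MA = 53/25 = 2.12.
Block-and-tackle MA = number of supporting rope parts = 7.
Lever MA = effort arm / load arm = 2.48/1.2 = 2.0667.
Combined ideal MA = 2.12 × 7 × 2.0667 = 30.669.
Actual MA = 30.669 × 0.93 = 28.522.
Effort = load / actual MA = 9293 / 28.522 = 325.81 N.

325.8 N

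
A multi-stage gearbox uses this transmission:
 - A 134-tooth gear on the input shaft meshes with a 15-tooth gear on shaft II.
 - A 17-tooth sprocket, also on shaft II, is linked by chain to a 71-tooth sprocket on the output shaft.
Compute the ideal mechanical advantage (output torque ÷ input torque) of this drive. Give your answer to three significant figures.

0.468

Each stage contributes driven/driver: gear mesh 15/134 = 0.11194, chain 71/17 = 4.1765.
Overall: 0.11194 × 4.1765 = 0.46752.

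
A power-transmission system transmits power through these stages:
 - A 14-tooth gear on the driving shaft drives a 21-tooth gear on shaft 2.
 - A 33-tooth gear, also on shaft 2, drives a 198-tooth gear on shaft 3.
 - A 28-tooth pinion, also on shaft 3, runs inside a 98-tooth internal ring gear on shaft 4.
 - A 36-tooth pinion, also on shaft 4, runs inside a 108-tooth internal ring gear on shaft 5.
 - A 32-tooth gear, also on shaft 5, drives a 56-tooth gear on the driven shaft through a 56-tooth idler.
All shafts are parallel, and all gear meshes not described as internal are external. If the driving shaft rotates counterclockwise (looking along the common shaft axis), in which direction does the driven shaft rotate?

counterclockwise

the driving shaft → shaft 2: external mesh, 1 reversal → CW.
shaft 2 → shaft 3: external mesh, 1 reversal → CCW.
shaft 3 → shaft 4: internal mesh, same direction → CCW.
shaft 4 → shaft 5: internal mesh, same direction → CCW.
shaft 5 → the driven shaft: driver → idler → driven is 2 external meshes, 2 reversals → CCW.
4 reversals in total — an even number — so the driven shaft turns the same way as the driving shaft.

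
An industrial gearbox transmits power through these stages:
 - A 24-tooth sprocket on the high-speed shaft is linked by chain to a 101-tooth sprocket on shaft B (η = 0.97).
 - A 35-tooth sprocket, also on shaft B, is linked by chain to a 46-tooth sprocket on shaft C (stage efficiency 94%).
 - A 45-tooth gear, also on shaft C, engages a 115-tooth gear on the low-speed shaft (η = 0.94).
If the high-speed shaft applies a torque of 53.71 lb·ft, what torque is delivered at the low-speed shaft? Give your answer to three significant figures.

After the chain (101/24): 53.71 × 4.2083 × 0.97 = 219.25 lb·ft
After the chain (46/35): 219.25 × 1.3143 × 0.94 = 270.87 lb·ft
After the gear mesh (115/45): 270.87 × 2.5556 × 0.94 = 650.68 lb·ft

651 lb·ft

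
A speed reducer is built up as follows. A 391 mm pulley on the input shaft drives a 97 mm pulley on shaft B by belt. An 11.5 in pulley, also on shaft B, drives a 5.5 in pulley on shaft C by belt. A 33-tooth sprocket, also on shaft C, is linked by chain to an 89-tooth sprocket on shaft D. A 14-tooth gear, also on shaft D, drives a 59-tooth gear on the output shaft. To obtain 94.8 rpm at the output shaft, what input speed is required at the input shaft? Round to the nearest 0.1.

Overall ratio R = 0.24808 × 0.47826 × 2.697 × 4.2143 = 1.3485.
Required input speed = output speed × R = 94.8 × 1.3485 = 127.84 rpm.

127.8 rpm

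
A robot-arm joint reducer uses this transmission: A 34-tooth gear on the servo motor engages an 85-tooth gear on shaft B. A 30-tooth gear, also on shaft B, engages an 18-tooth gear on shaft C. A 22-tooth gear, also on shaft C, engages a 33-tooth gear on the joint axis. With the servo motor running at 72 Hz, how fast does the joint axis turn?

gear mesh 85/34 = 2.5 → 72/2.5 = 28.8 Hz
gear mesh 18/30 = 0.6 → 28.8/0.6 = 48 Hz
gear mesh 33/22 = 1.5 → 48/1.5 = 32 Hz

32 Hz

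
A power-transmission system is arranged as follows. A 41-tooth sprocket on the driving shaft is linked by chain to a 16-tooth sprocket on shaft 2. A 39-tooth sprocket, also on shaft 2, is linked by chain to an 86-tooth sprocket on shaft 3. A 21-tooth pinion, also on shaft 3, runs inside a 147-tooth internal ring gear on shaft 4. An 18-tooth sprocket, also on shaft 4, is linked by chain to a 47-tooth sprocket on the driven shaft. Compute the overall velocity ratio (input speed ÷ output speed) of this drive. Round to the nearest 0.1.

Each stage contributes driven/driver: chain 16/41 = 0.39024, chain 86/39 = 2.2051, internal gear 147/21 = 7, chain 47/18 = 2.6111.
Overall: 0.39024 × 2.2051 × 7 × 2.6111 = 15.729.

15.7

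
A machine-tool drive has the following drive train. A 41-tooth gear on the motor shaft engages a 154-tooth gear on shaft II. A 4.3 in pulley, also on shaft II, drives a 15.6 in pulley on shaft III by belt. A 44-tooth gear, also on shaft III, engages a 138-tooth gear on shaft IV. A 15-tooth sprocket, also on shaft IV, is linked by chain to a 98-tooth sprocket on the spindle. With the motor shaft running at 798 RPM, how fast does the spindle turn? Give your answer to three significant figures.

Gear mesh: ratio = 154/41 = 3.7561, so shaft II turns at 798 / 3.7561 = 212.45 RPM.
Belt: ratio = 15.6/4.3 = 3.6279, so shaft III turns at 212.45 / 3.6279 = 58.561 RPM.
Gear mesh: ratio = 138/44 = 3.1364, so shaft IV turns at 58.561 / 3.1364 = 18.672 RPM.
Chain: ratio = 98/15 = 6.5333, so the spindle turns at 18.672 / 6.5333 = 2.8579 RPM.

2.86 RPM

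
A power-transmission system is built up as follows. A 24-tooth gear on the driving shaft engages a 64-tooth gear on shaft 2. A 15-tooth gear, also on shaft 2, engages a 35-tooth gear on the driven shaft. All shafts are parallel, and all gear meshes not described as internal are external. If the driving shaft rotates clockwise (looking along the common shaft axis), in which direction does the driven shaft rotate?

clockwise

the driving shaft → shaft 2: external mesh, 1 reversal → CCW.
shaft 2 → the driven shaft: external mesh, 1 reversal → CW.
2 reversals in total — an even number — so the driven shaft turns the same way as the driving shaft.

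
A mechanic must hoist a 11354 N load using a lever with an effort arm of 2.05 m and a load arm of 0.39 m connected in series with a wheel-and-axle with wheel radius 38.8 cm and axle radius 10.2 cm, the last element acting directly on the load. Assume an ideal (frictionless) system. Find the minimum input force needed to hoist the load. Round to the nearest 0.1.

Lever MA = effort arm / load arm = 2.05/0.39 = 5.2564.
Wheel-and-axle MA = R/r = 38.8/10.2 = 3.8039.
Combined ideal MA = 5.2564 × 3.8039 = 19.995.
Effort = load / MA = 11354 / 19.995 = 567.84 N.

567.8 N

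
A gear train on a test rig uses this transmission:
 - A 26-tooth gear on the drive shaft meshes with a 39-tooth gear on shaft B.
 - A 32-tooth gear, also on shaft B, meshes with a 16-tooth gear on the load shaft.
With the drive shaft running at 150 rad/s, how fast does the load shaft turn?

the drive shaft → shaft B (gear mesh, 39/26): 150 ÷ 1.5 = 100 rad/s
shaft B → the load shaft (gear mesh, 16/32): 100 ÷ 0.5 = 200 rad/s

200 rad/s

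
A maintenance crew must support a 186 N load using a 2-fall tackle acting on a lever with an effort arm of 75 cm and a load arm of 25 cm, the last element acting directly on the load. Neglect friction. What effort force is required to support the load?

31 N

Block-and-tackle MA = number of supporting rope parts = 2.
Lever MA = effort arm / load arm = 75/25 = 3.
Combined ideal MA = 2 × 3 = 6.
Effort = load / MA = 186 / 6 = 31 N.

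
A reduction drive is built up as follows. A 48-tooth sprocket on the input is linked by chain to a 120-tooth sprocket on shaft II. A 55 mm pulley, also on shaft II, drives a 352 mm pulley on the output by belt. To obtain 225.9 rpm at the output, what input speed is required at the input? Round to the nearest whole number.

3614 rpm

Overall ratio R = 2.5 × 6.4 = 16.
Required input speed = output speed × R = 225.9 × 16 = 3614.4 rpm.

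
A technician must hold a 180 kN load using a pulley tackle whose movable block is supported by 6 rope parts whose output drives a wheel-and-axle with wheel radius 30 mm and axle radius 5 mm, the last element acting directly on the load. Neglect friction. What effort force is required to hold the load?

5 kN

Block-and-tackle MA = number of supporting rope parts = 6.
Wheel-and-axle MA = R/r = 30/5 = 6.
Combined ideal MA = 6 × 6 = 36.
Effort = load / MA = 180 / 36 = 5 kN.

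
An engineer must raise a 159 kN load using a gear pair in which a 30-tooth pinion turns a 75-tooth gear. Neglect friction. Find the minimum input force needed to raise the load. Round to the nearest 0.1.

63.6 kN

Gear pair MA = 75/30 = 2.5.
Effort = load / MA = 159 / 2.5 = 63.6 kN.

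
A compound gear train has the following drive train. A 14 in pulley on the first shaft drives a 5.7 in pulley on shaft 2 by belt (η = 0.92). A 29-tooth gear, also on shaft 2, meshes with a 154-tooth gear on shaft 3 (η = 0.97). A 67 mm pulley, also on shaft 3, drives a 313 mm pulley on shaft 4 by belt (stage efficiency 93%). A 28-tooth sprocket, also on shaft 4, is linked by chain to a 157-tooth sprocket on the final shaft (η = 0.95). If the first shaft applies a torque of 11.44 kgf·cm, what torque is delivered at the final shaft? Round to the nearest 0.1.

510.8 kgf·cm

After the belt (5.7/14): 11.44 × 0.40714 × 0.92 = 4.2851 kgf·cm
After the gear mesh (154/29): 4.2851 × 5.3103 × 0.97 = 22.073 kgf·cm
After the belt (313/67): 22.073 × 4.6716 × 0.93 = 95.898 kgf·cm
After the chain (157/28): 95.898 × 5.6071 × 0.95 = 510.83 kgf·cm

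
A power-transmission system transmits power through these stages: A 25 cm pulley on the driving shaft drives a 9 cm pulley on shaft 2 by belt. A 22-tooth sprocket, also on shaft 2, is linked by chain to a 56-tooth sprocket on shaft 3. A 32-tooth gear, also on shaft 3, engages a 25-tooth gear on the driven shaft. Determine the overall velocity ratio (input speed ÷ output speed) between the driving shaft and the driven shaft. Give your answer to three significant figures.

Each stage contributes driven/driver: belt 9/25 = 0.36, chain 56/22 = 2.5455, gear mesh 25/32 = 0.78125.
Overall: 0.36 × 2.5455 × 0.78125 = 0.71591.

0.716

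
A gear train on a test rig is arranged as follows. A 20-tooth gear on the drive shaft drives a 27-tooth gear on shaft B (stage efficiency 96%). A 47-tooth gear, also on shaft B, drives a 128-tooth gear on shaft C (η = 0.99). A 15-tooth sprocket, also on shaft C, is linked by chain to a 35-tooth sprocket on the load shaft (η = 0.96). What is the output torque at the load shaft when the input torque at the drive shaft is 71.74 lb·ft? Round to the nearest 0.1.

Gear mesh: ratio = 27/20 = 1.35; torque at shaft B = 71.74 × 1.35 × 0.96 = 92.975 lb·ft.
Gear mesh: ratio = 128/47 = 2.7234; torque at shaft C = 92.975 × 2.7234 × 0.99 = 250.68 lb·ft.
Chain: ratio = 35/15 = 2.3333; torque at the load shaft = 250.68 × 2.3333 × 0.96 = 561.52 lb·ft.

561.5 lb·ft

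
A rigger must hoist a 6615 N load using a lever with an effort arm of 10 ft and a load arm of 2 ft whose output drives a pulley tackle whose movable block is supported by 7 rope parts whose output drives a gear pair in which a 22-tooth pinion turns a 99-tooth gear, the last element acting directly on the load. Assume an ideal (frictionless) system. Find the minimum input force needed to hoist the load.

Lever MA = effort arm / load arm = 10/2 = 5.
Block-and-tackle MA = number of supporting rope parts = 7.
Gear pair MA = 99/22 = 4.5.
Combined ideal MA = 5 × 7 × 4.5 = 157.5.
Effort = load / MA = 6615 / 157.5 = 42 N.

42 N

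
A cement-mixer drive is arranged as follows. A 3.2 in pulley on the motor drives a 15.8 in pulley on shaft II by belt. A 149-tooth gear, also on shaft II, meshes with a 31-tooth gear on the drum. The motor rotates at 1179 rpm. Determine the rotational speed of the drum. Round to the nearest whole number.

belt 15.8/3.2 = 4.9375 → 1179/4.9375 = 238.78 rpm
gear mesh 31/149 = 0.20805 → 238.78/0.20805 = 1147.7 rpm

1148 rpm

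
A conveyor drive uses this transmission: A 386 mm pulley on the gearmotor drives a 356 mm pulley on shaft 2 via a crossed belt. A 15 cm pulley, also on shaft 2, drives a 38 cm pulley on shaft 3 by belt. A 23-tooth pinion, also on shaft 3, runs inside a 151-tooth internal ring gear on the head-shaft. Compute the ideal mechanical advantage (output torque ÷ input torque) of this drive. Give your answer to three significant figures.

Each stage contributes driven/driver: belt 356/386 = 0.92228, belt 38/15 = 2.5333, internal gear 151/23 = 6.5652.
Overall: 0.92228 × 2.5333 × 6.5652 = 15.339.

15.3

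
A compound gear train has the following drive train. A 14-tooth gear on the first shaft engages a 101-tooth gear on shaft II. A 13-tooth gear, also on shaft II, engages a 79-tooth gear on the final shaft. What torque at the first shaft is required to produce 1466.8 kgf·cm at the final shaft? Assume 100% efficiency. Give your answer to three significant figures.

Overall ratio R = 7.2143 × 6.0769 = 43.841.
Input torque = output torque / R = 1466.8 / 43.841 = 33.458 kgf·cm.

33.5 kgf·cm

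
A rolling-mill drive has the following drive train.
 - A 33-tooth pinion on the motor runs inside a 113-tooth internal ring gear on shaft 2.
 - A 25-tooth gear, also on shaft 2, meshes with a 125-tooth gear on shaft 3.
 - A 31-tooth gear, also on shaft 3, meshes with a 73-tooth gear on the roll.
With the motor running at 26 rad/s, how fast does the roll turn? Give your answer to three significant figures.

0.645 rad/s

Internal gear: ratio = 113/33 = 3.4242, so shaft 2 turns at 26 / 3.4242 = 7.5929 rad/s.
Gear mesh: ratio = 125/25 = 5, so shaft 3 turns at 7.5929 / 5 = 1.5186 rad/s.
Gear mesh: ratio = 73/31 = 2.3548, so the roll turns at 1.5186 / 2.3548 = 0.64488 rad/s.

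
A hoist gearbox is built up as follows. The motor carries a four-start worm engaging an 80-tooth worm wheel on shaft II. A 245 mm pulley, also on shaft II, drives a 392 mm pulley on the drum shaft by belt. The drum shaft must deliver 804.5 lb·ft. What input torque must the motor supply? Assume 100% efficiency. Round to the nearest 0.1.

Overall ratio R = 20 × 1.6 = 32.
Input torque = output torque / R = 804.5 / 32 = 25.141 lb·ft.

25.1 lb·ft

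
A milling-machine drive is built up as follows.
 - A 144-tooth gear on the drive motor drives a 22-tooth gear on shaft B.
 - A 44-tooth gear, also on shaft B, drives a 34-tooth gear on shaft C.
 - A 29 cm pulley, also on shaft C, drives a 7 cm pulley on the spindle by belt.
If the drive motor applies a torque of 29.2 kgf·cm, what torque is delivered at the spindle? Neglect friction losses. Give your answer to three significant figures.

After the gear mesh (22/144): 29.2 × 0.15278 = 4.4611 kgf·cm
After the gear mesh (34/44): 4.4611 × 0.77273 = 3.4472 kgf·cm
After the belt (7/29): 3.4472 × 0.24138 = 0.83209 kgf·cm

0.832 kgf·cm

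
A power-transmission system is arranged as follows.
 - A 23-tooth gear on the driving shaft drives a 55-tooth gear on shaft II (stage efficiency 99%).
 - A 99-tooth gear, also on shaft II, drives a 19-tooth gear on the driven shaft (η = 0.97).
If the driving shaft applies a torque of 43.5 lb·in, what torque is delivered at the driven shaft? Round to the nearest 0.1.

gear mesh 55/23 = 2.3913 → τ = 43.5·2.3913·0.99 = 102.98 lb·in
gear mesh 19/99 = 0.19192 → τ = 102.98·0.19192·0.97 = 19.171 lb·in

19.2 lb·in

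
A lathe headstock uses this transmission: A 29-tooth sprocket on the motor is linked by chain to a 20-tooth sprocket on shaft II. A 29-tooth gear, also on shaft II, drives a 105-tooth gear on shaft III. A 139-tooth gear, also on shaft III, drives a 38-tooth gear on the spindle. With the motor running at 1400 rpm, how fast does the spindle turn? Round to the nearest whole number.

2051 rpm

the motor → shaft II (chain, 20/29): 1400 ÷ 0.68966 = 2030 rpm
shaft II → shaft III (gear mesh, 105/29): 2030 ÷ 3.6207 = 560.67 rpm
shaft III → the spindle (gear mesh, 38/139): 560.67 ÷ 0.27338 = 2050.9 rpm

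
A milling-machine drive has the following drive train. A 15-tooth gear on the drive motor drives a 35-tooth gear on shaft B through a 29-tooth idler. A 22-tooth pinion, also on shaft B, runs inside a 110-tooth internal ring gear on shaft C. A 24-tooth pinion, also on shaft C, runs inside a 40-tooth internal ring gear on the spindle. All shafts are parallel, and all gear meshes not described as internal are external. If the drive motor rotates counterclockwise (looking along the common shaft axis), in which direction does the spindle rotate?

the drive motor → shaft B: driver → idler → driven is 2 external meshes, 2 reversals → CCW.
shaft B → shaft C: internal mesh, same direction → CCW.
shaft C → the spindle: internal mesh, same direction → CCW.
2 reversals in total — an even number — so the spindle turns the same way as the drive motor.

counterclockwise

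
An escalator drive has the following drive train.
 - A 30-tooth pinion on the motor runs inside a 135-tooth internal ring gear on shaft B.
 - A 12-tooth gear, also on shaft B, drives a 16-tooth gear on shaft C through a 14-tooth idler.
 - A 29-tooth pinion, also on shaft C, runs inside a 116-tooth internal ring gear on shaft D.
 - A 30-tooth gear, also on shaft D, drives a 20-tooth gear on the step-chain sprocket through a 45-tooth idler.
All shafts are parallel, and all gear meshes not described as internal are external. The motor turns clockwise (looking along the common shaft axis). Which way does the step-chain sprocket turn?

the motor → shaft B: internal mesh, same direction → CW.
shaft B → shaft C: driver → idler → driven is 2 external meshes, 2 reversals → CW.
shaft C → shaft D: internal mesh, same direction → CW.
shaft D → the step-chain sprocket: driver → idler → driven is 2 external meshes, 2 reversals → CW.
4 reversals in total — an even number — so the step-chain sprocket turns the same way as the motor.

clockwise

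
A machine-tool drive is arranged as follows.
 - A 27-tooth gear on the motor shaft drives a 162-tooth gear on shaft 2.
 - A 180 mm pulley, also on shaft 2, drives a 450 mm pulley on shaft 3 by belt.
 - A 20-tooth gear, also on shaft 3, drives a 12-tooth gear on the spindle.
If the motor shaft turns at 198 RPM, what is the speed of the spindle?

gear mesh 162/27 = 6 → 198/6 = 33 RPM
belt 450/180 = 2.5 → 33/2.5 = 13.2 RPM
gear mesh 12/20 = 0.6 → 13.2/0.6 = 22 RPM

22 RPM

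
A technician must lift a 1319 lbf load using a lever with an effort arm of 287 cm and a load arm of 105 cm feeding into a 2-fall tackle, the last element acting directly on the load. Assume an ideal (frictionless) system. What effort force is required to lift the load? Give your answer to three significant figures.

Lever MA = effort arm / load arm = 287/105 = 2.7333.
Block-and-tackle MA = number of supporting rope parts = 2.
Combined ideal MA = 2.7333 × 2 = 5.4667.
Effort = load / MA = 1319 / 5.4667 = 241.28 lbf.

241 lbf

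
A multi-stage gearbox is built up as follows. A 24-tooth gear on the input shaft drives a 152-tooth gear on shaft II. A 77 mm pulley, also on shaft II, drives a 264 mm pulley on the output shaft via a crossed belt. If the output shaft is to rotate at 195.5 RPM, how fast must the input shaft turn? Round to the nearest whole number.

Overall ratio R = 6.3333 × 3.4286 = 21.714.
Required input speed = output speed × R = 195.5 × 21.714 = 4245.1 RPM.

4245 RPM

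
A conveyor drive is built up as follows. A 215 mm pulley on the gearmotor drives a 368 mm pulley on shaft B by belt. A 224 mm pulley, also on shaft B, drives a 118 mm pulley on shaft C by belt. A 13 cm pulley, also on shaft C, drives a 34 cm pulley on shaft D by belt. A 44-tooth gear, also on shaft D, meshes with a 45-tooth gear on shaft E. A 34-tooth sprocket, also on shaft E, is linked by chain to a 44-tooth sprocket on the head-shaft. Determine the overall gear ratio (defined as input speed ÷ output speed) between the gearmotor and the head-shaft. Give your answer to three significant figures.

3.12

Each stage contributes driven/driver: belt 368/215 = 1.7116, belt 118/224 = 0.52679, belt 34/13 = 2.6154, gear mesh 45/44 = 1.0227, chain 44/34 = 1.2941.
Overall: 1.7116 × 0.52679 × 2.6154 × 1.0227 × 1.2941 = 3.1211.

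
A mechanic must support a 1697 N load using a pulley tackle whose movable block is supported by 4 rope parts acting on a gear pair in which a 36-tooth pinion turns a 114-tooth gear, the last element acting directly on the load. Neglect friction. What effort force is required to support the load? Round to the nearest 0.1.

Block-and-tackle MA = number of supporting rope parts = 4.
Gear pair MA = 114/36 = 3.1667.
Combined ideal MA = 4 × 3.1667 = 12.667.
Effort = load / MA = 1697 / 12.667 = 133.97 N.

134.0 N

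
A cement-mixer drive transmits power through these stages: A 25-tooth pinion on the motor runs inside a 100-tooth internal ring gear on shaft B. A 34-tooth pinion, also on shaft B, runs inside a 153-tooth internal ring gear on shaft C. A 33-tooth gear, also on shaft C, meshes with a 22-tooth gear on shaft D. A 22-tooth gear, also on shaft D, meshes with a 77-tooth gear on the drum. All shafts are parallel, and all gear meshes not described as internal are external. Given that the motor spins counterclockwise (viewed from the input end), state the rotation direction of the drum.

the motor → shaft B: internal mesh, same direction → CCW.
shaft B → shaft C: internal mesh, same direction → CCW.
shaft C → shaft D: external mesh, 1 reversal → CW.
shaft D → the drum: external mesh, 1 reversal → CCW.
2 reversals in total — an even number — so the drum turns the same way as the motor.

counterclockwise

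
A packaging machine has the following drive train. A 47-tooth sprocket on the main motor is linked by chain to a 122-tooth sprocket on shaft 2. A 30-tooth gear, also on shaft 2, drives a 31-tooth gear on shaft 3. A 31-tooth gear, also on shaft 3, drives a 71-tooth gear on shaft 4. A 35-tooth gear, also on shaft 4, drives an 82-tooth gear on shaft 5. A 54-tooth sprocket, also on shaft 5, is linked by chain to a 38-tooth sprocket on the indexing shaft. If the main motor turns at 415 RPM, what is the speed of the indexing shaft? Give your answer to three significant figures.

41.0 RPM

the main motor → shaft 2 (chain, 122/47): 415 ÷ 2.5957 = 159.88 RPM
shaft 2 → shaft 3 (gear mesh, 31/30): 159.88 ÷ 1.0333 = 154.72 RPM
shaft 3 → shaft 4 (gear mesh, 71/31): 154.72 ÷ 2.2903 = 67.554 RPM
shaft 4 → shaft 5 (gear mesh, 82/35): 67.554 ÷ 2.3429 = 28.834 RPM
shaft 5 → the indexing shaft (chain, 38/54): 28.834 ÷ 0.7037 = 40.974 RPM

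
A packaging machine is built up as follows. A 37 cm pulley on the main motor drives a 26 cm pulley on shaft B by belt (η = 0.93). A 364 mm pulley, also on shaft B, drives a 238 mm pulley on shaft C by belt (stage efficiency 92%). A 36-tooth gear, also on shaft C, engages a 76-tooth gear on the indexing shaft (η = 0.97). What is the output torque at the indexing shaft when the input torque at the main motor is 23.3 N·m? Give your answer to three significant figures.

Belt: ratio = 26/37 = 0.7027; torque at shaft B = 23.3 × 0.7027 × 0.93 = 15.227 N·m.
Belt: ratio = 238/364 = 0.65385; torque at shaft C = 15.227 × 0.65385 × 0.92 = 9.1595 N·m.
Gear mesh: ratio = 76/36 = 2.1111; torque at the indexing shaft = 9.1595 × 2.1111 × 0.97 = 18.757 N·m.

18.8 N·m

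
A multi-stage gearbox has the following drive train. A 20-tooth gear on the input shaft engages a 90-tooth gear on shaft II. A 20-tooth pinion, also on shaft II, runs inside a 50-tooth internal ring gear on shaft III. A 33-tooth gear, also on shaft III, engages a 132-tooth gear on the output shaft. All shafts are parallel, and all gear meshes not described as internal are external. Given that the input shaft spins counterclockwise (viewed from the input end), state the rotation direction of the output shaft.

the input shaft → shaft II: external mesh, 1 reversal → CW.
shaft II → shaft III: internal mesh, same direction → CW.
shaft III → the output shaft: external mesh, 1 reversal → CCW.
2 reversals in total — an even number — so the output shaft turns the same way as the input shaft.

counterclockwise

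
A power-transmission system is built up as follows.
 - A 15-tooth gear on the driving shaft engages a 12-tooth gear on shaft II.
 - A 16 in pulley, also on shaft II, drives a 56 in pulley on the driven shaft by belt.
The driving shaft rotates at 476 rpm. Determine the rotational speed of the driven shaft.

gear mesh 12/15 = 0.8 → 476/0.8 = 595 rpm
belt 56/16 = 3.5 → 595/3.5 = 170 rpm

170 rpm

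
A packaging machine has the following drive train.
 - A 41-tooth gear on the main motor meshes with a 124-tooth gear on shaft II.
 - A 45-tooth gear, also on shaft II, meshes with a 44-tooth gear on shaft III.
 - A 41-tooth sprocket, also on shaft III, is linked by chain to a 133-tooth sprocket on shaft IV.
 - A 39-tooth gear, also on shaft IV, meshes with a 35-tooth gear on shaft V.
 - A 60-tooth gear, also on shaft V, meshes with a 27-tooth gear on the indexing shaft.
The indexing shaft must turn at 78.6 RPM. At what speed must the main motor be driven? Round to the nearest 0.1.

Overall ratio R = 3.0244 × 0.97778 × 3.2439 × 0.89744 × 0.45 = 3.874.
Required input speed = output speed × R = 78.6 × 3.874 = 304.5 RPM.

304.5 RPM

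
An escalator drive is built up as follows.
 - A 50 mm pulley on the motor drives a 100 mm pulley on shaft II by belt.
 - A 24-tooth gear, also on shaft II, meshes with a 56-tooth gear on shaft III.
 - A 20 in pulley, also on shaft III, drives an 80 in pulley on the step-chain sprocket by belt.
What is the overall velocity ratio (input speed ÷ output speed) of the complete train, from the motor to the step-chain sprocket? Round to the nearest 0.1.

Each stage contributes driven/driver: belt 100/50 = 2, gear mesh 56/24 = 2.3333, belt 80/20 = 4.
Overall: 2 × 2.3333 × 4 = 18.667.

18.7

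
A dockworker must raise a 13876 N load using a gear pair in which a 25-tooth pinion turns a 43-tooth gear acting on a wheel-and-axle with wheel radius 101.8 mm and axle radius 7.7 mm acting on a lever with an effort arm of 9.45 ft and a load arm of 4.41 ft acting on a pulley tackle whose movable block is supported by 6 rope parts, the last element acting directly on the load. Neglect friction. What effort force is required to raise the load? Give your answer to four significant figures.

47.46 N

Gear pair MA = 43/25 = 1.72.
Wheel-and-axle MA = R/r = 101.8/7.7 = 13.221.
Lever MA = effort arm / load arm = 9.45/4.41 = 2.1429.
Block-and-tackle MA = number of supporting rope parts = 6.
Combined ideal MA = 1.72 × 13.221 × 2.1429 × 6 = 292.37.
Effort = load / MA = 13876 / 292.37 = 47.461 N.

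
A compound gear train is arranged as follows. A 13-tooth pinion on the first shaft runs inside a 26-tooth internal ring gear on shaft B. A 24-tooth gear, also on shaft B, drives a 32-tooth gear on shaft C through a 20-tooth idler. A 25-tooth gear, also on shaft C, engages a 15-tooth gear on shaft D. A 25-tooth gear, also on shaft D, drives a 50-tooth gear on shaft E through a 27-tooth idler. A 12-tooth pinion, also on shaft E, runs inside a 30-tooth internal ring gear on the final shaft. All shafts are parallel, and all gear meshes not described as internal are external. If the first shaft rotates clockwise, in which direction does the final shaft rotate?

the first shaft → shaft B: internal mesh, same direction → CW.
shaft B → shaft C: driver → idler → driven is 2 external meshes, 2 reversals → CW.
shaft C → shaft D: external mesh, 1 reversal → CCW.
shaft D → shaft E: driver → idler → driven is 2 external meshes, 2 reversals → CCW.
shaft E → the final shaft: internal mesh, same direction → CCW.
5 reversals in total — an odd number — so the final shaft turns opposite to the first shaft.

anticlockwise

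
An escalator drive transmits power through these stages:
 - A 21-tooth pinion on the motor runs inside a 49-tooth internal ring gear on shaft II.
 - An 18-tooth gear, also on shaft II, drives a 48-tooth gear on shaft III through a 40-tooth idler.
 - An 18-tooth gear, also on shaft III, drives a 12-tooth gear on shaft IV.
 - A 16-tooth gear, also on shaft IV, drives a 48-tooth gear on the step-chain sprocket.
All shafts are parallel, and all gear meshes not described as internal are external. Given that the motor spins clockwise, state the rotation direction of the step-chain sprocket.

the motor → shaft II: internal mesh, same direction → CW.
shaft II → shaft III: driver → idler → driven is 2 external meshes, 2 reversals → CW.
shaft III → shaft IV: external mesh, 1 reversal → CCW.
shaft IV → the step-chain sprocket: external mesh, 1 reversal → CW.
4 reversals in total — an even number — so the step-chain sprocket turns the same way as the motor.

clockwise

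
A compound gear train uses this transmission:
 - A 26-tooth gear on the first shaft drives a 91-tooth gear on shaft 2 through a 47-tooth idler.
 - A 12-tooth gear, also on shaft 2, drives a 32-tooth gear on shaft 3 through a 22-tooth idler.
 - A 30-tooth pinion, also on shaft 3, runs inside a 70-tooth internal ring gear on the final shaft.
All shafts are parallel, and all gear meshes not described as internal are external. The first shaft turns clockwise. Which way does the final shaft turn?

the first shaft → shaft 2: driver → idler → driven is 2 external meshes, 2 reversals → CW.
shaft 2 → shaft 3: driver → idler → driven is 2 external meshes, 2 reversals → CW.
shaft 3 → the final shaft: internal mesh, same direction → CW.
4 reversals in total — an even number — so the final shaft turns the same way as the first shaft.

clockwise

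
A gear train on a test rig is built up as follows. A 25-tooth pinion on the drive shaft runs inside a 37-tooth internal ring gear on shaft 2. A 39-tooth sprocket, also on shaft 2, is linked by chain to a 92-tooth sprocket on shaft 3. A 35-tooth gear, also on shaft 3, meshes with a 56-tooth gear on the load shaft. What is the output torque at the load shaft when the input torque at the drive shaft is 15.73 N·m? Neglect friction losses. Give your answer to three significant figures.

87.9 N·m

internal gear 37/25 = 1.48 → τ = 15.73·1.48 = 23.28 N·m
chain 92/39 = 2.359 → τ = 23.28·2.359 = 54.918 N·m
gear mesh 56/35 = 1.6 → τ = 54.918·1.6 = 87.869 N·m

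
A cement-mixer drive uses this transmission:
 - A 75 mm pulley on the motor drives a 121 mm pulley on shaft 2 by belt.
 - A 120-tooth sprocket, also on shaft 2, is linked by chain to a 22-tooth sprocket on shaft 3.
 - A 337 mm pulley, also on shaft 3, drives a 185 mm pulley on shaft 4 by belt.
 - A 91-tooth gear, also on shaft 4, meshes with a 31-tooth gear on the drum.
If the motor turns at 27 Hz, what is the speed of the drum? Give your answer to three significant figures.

488 Hz

the motor → shaft 2 (belt, 121/75): 27 ÷ 1.6133 = 16.736 Hz
shaft 2 → shaft 3 (chain, 22/120): 16.736 ÷ 0.18333 = 91.285 Hz
shaft 3 → shaft 4 (belt, 185/337): 91.285 ÷ 0.54896 = 166.29 Hz
shaft 4 → the drum (gear mesh, 31/91): 166.29 ÷ 0.34066 = 488.13 Hz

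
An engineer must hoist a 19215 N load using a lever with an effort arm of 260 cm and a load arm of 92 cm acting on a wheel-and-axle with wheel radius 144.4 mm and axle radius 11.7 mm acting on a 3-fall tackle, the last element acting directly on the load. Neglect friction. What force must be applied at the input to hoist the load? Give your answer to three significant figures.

184 N

Lever MA = effort arm / load arm = 260/92 = 2.8261.
Wheel-and-axle MA = R/r = 144.4/11.7 = 12.342.
Block-and-tackle MA = number of supporting rope parts = 3.
Combined ideal MA = 2.8261 × 12.342 × 3 = 104.64.
Effort = load / MA = 19215 / 104.64 = 183.63 N.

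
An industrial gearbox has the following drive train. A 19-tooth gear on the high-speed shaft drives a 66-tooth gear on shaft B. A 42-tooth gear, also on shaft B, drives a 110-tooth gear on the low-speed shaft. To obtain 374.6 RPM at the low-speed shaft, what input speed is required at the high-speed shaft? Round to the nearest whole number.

Overall ratio R = 3.4737 × 2.619 = 9.0977.
Required input speed = output speed × R = 374.6 × 9.0977 = 3408 RPM.

3408 RPM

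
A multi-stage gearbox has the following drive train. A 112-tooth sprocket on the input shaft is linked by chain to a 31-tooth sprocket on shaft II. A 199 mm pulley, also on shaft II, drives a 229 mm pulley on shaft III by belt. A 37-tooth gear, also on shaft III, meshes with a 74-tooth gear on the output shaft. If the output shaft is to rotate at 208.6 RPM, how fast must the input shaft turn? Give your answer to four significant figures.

Overall ratio R = 0.27679 × 1.1508 × 2 = 0.63702.
Required input speed = output speed × R = 208.6 × 0.63702 = 132.88 RPM.

132.9 RPM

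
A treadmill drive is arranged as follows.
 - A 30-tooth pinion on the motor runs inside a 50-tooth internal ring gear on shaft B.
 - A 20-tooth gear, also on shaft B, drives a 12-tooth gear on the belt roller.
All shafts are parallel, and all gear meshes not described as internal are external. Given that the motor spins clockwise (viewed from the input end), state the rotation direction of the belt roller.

counterclockwise

the motor → shaft B: internal mesh, same direction → CW.
shaft B → the belt roller: external mesh, 1 reversal → CCW.
1 reversal in total — an odd number — so the belt roller turns opposite to the motor.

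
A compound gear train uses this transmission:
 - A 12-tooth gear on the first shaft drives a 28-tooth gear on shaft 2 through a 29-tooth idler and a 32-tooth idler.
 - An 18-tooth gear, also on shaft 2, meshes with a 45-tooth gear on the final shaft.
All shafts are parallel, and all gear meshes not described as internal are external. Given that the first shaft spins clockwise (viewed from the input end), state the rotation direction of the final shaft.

clockwise

the first shaft → shaft 2: driver → idler → idler → driven is 3 external meshes, 3 reversals → CCW.
shaft 2 → the final shaft: external mesh, 1 reversal → CW.
4 reversals in total — an even number — so the final shaft turns the same way as the first shaft.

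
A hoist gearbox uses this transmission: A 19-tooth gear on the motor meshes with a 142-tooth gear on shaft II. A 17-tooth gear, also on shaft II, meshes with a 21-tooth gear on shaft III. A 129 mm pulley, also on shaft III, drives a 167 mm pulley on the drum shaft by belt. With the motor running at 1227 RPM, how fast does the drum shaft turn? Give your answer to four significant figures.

Gear mesh: ratio = 142/19 = 7.4737, so shaft II turns at 1227 / 7.4737 = 164.18 RPM.
Gear mesh: ratio = 21/17 = 1.2353, so shaft III turns at 164.18 / 1.2353 = 132.9 RPM.
Belt: ratio = 167/129 = 1.2946, so the drum shaft turns at 132.9 / 1.2946 = 102.66 RPM.

102.7 RPM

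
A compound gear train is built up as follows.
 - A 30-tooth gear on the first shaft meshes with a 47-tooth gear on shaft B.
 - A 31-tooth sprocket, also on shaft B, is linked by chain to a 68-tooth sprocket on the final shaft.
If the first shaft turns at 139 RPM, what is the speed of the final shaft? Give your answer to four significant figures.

40.45 RPM

gear mesh 47/30 = 1.5667 → 139/1.5667 = 88.723 RPM
chain 68/31 = 2.1935 → 88.723/2.1935 = 40.447 RPM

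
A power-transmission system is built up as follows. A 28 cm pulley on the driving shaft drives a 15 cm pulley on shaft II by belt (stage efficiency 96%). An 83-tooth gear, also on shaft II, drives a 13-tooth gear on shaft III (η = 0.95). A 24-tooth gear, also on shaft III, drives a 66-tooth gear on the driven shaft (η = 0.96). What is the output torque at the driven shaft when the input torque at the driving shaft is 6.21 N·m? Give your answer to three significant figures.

belt 15/28 = 0.53571 → τ = 6.21·0.53571·0.96 = 3.1937 N·m
gear mesh 13/83 = 0.15663 → τ = 3.1937·0.15663·0.95 = 0.47521 N·m
gear mesh 66/24 = 2.75 → τ = 0.47521·2.75·0.96 = 1.2546 N·m

1.25 N·m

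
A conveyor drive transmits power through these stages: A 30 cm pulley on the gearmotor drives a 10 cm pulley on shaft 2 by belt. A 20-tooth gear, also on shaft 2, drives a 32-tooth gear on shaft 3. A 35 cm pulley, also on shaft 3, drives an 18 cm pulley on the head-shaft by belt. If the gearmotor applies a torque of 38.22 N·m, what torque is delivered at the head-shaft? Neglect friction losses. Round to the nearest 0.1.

belt 10/30 = 0.33333 → τ = 38.22·0.33333 = 12.74 N·m
gear mesh 32/20 = 1.6 → τ = 12.74·1.6 = 20.384 N·m
belt 18/35 = 0.51429 → τ = 20.384·0.51429 = 10.483 N·m

10.5 N·m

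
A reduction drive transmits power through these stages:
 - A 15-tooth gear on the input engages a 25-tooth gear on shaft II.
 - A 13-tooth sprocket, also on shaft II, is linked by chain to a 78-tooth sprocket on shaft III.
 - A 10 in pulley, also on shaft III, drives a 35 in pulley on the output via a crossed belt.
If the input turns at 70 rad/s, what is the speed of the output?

2 rad/s

the input → shaft II (gear mesh, 25/15): 70 ÷ 1.6667 = 42 rad/s
shaft II → shaft III (chain, 78/13): 42 ÷ 6 = 7 rad/s
shaft III → the output (belt, 35/10): 7 ÷ 3.5 = 2 rad/s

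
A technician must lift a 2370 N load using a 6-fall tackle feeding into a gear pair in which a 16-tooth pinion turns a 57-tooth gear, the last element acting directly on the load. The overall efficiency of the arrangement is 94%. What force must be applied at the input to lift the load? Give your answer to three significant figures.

118 N

Block-and-tackle MA = number of supporting rope parts = 6.
Gear pair MA = 57/16 = 3.5625.
Combined ideal MA = 6 × 3.5625 = 21.375.
Actual MA = 21.375 × 0.94 = 20.092.
Effort = load / actual MA = 2370 / 20.092 = 117.95 N.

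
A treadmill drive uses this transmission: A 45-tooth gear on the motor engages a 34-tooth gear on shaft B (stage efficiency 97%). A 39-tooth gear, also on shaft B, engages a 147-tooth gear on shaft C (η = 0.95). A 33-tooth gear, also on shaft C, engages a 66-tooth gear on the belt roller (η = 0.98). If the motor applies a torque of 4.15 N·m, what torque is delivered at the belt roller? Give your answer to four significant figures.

Gear mesh: ratio = 34/45 = 0.75556; torque at shaft B = 4.15 × 0.75556 × 0.97 = 3.0415 N·m.
Gear mesh: ratio = 147/39 = 3.7692; torque at shaft C = 3.0415 × 3.7692 × 0.95 = 10.891 N·m.
Gear mesh: ratio = 66/33 = 2; torque at the belt roller = 10.891 × 2 × 0.98 = 21.346 N·m.

21.35 N·m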